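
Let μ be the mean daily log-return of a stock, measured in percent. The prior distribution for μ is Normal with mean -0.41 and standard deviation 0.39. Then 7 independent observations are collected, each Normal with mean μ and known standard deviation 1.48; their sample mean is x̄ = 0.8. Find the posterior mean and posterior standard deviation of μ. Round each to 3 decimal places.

With known σ, the Normal prior is conjugate. Weight on the data is w = (n/σ²)/(n/σ² + 1/τ₀²) = 3.19576/(3.19576+6.57462) = 0.32709.
Posterior mean = w·x̄ + (1−w)·μ₀ = 0.32709·0.8 + 0.67291·-0.41 = -0.014. Posterior variance = 1/(3.19576+6.57462) = 0.102350, so SD = 0.320.

Posterior mean ≈ -0.014; posterior SD ≈ 0.320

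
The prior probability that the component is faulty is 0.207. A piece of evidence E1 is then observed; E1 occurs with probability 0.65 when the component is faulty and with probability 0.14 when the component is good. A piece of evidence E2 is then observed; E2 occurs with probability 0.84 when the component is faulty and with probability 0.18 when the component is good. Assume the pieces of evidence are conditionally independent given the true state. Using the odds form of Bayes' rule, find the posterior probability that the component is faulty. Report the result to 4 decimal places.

Prior odds = 0.207/(1−0.207) = 0.26103.
Likelihood ratio for E1 = 0.65/0.14 = 4.6429.
Likelihood ratio for E2 = 0.84/0.18 = 4.6667.
Posterior odds = prior odds × LR₁ × LR₂ = 5.6557.
Posterior probability = odds/(1+odds) = 5.6557/6.6557 = 0.8498.

Posterior probability ≈ 0.8498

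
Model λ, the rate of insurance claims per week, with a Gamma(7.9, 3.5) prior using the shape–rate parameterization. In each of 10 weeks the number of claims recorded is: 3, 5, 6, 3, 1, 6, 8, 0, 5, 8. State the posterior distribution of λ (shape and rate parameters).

Posterior: Gamma(shape=52.9, rate=13.5)

The Poisson likelihood adds the total count to the shape and the number of exposure periods to the rate. Here ∑xᵢ = 45 and n = 10, so shape 7.9→52.9 and rate 3.5→13.5.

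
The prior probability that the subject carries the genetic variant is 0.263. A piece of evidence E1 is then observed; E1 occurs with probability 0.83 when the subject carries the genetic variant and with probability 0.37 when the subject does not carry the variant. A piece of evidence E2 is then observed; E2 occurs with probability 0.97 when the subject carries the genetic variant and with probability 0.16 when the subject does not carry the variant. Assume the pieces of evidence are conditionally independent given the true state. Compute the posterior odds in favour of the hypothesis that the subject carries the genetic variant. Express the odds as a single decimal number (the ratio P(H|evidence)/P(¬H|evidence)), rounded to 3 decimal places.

Prior odds = 0.263/(1−0.263) = 0.35685. In log-odds, ln(0.35685) = -1.0304.
Add log likelihood ratios: ln(2.2432) + ln(6.0625) = 2.6100.
Posterior log-odds = 1.5796, so posterior odds = exp(1.5796) = 4.8531.

Posterior odds ≈ 4.853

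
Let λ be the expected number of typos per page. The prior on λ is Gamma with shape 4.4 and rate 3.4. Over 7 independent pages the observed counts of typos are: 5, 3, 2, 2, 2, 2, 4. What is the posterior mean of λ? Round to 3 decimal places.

Total count ∑xᵢ = 20 over n = 7 pages.
Gamma is conjugate to the Poisson likelihood: posterior is Gamma(shape = 4.4+20 = 24.4, rate = 3.4+7 = 10.4).
Posterior mean = shape/rate = 24.4/10.4 = 2.346.

Posterior mean ≈ 2.346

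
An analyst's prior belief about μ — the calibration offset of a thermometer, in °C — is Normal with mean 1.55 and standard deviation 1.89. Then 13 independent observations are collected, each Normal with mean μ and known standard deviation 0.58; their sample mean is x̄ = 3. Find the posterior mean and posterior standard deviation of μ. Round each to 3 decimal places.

With known σ, the Normal prior is conjugate. Weight on the data is w = (n/σ²)/(n/σ² + 1/τ₀²) = 38.6445/(38.6445+0.279947) = 0.99281.
Posterior mean = w·x̄ + (1−w)·μ₀ = 0.99281·3 + 0.0071921·1.55 = 2.990. Posterior variance = 1/(38.6445+0.279947) = 0.0256908, so SD = 0.160.

Posterior mean ≈ 2.990; posterior SD ≈ 0.160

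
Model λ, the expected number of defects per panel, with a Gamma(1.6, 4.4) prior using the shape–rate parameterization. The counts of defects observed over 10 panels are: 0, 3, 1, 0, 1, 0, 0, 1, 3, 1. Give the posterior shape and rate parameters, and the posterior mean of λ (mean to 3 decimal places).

Total count ∑xᵢ = 10 over n = 10 panels.
Gamma is conjugate to the Poisson likelihood: posterior is Gamma(shape = 1.6+10 = 11.6, rate = 4.4+10 = 14.4).
E[λ | data] = 11.6/14.4 = 0.806.

Posterior: Gamma(shape=11.6, rate=14.4); mean ≈ 0.806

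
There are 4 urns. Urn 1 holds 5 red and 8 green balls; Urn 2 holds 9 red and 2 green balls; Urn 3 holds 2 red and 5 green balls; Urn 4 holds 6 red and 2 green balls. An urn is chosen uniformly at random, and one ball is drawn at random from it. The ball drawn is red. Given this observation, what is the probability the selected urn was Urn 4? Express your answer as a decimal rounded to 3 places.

Posterior probability ≈ 0.335

P(red|Urn 1) = 0.3846; P(red|Urn 2) = 0.8182; P(red|Urn 3) = 0.2857; P(red|Urn 4) = 0.75.
Prior × likelihood for each source: 0.25·0.3846=0.09615, 0.25·0.8182=0.2045, 0.25·0.2857=0.07143, 0.25·0.75=0.1875. Summing gives P(red) = 0.55963.
P(Urn 4 | red) = 0.1875 / 0.55963 = 0.335.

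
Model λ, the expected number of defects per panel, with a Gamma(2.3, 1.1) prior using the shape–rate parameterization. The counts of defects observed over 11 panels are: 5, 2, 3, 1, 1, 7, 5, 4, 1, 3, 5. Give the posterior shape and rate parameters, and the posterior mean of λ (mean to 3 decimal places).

Posterior: Gamma(shape=39.3, rate=12.1); mean ≈ 3.248

The Poisson likelihood adds the total count to the shape and the number of exposure periods to the rate. Here ∑xᵢ = 37 and n = 11, so shape 2.3→39.3 and rate 1.1→12.1.
Posterior mean = shape/rate = 39.3/12.1 = 3.248.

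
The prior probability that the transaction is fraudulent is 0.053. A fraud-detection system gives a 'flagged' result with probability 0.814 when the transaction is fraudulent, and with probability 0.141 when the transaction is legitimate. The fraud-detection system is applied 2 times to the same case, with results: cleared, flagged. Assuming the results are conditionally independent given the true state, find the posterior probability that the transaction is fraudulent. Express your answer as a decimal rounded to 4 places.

Let H be the event that the transaction is fraudulent; start with P(H) = 0.053. P('flagged'|H) = 0.814, P('flagged'|¬H) = 0.141.
Update on result 1 ('cleared'): P(H) ← 0.186·0.0530 / (0.186·0.0530 + 0.859·0.9470) = 0.0098580/0.82333 = 0.0120.
Update on result 2 ('flagged'): P(H) ← 0.814·0.0120 / (0.814·0.0120 + 0.141·0.9880) = 0.0097463/0.14906 = 0.0654.

Posterior P(H) ≈ 0.0654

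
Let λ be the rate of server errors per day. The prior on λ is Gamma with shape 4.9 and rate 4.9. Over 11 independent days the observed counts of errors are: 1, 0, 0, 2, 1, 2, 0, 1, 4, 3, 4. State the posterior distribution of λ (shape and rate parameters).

Posterior: Gamma(shape=22.9, rate=15.9)

The Poisson likelihood adds the total count to the shape and the number of exposure periods to the rate. Here ∑xᵢ = 18 and n = 11, so shape 4.9→22.9 and rate 4.9→15.9.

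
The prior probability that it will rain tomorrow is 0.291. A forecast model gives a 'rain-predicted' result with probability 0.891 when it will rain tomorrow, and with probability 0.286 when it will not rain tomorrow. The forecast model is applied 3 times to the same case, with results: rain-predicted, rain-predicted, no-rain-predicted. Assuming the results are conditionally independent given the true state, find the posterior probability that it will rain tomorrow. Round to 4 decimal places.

With H the event that it will rain tomorrow, the joint likelihood of the observed sequence is P(data|H) = 0.891·0.891·0.109 = 0.086533 and P(data|¬H) = 0.286·0.286·0.714 = 0.058402.
Bayes: P(H|data) = 0.291·0.086533 / (0.291·0.086533 + 0.709·0.058402) = 0.025181/0.066588 = 0.3782.

Posterior P(H) ≈ 0.3782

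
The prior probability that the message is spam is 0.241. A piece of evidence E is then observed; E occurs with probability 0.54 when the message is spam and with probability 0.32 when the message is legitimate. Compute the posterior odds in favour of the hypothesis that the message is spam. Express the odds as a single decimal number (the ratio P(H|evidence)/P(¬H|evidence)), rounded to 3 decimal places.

Prior odds = 0.241/(1−0.241) = 0.31752. In log-odds, ln(0.31752) = -1.1472.
Add log likelihood ratio: ln(1.6875) = 0.52325.
Posterior log-odds = -0.62396, so posterior odds = exp(-0.62396) = 0.53582.

Posterior odds ≈ 0.536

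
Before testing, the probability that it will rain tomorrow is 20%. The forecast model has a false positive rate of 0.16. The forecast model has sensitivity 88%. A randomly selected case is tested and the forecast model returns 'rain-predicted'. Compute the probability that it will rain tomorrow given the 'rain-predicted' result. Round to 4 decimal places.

Let H be the event that it will rain tomorrow. P(H) = 0.2, so P(¬H) = 0.8. With E the 'rain-predicted' result, P(E|H) = 0.88 and P(E|¬H) = 0.16.
P(E) = 0.88·0.2 + 0.16·0.8 = 0.17600 + 0.12800 = 0.30400.
By Bayes' theorem, P(H|E) = 0.17600 / 0.30400 = 0.5789.

P(H | E) ≈ 0.5789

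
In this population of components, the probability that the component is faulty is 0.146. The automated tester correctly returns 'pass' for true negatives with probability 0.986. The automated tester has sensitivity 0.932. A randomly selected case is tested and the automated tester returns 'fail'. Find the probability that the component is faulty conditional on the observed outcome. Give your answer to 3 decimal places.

Write H for 'the component is faulty'. Prior odds H:¬H = 0.146/0.854 = 0.17096. For the 'fail' outcome, the likelihood ratio is 0.932/0.014 = 66.571.
Posterior odds = 0.17096 × 66.571 = 11.381, so P(H|E) = 11.381/(1+11.381) = 0.919.

P(H | E) ≈ 0.919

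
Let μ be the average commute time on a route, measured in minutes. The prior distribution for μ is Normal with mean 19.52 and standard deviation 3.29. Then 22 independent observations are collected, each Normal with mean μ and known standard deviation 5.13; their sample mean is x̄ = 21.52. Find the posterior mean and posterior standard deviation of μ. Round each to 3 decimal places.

With known σ, the Normal prior is conjugate. Weight on the data is w = (n/σ²)/(n/σ² + 1/τ₀²) = 0.835965/(0.835965+0.0923864) = 0.90048.
Posterior mean = w·x̄ + (1−w)·μ₀ = 0.90048·21.52 + 0.099517·19.52 = 21.321. Posterior variance = 1/(0.835965+0.0923864) = 1.07718, so SD = 1.038.

Posterior mean ≈ 21.321; posterior SD ≈ 1.038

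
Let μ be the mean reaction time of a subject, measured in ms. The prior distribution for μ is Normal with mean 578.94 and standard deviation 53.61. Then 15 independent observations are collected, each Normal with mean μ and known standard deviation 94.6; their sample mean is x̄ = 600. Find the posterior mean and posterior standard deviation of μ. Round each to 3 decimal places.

Posterior mean ≈ 596.380; posterior SD ≈ 22.227

With known σ, the Normal prior is conjugate. Weight on the data is w = (n/σ²)/(n/σ² + 1/τ₀²) = 0.00167613/(0.00167613+0.00034794) = 0.82810.
Posterior mean = w·x̄ + (1−w)·μ₀ = 0.82810·600 + 0.17190·578.94 = 596.380. Posterior variance = 1/(0.00167613+0.00034794) = 494.052, so SD = 22.227.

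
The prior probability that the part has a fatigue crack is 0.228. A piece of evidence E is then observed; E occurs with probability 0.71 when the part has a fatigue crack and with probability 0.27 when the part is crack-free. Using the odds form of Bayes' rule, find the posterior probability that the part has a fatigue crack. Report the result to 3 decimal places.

Prior odds = 0.228/(1−0.228) = 0.29534. In log-odds, ln(0.29534) = -1.2196.
Add log likelihood ratio: ln(2.6296) = 0.96684.
Posterior log-odds = -0.25280, so posterior odds = exp(-0.25280) = 0.77663. Converting, P(H|E) = 0.77663/1.7766 = 0.437.

Posterior probability ≈ 0.437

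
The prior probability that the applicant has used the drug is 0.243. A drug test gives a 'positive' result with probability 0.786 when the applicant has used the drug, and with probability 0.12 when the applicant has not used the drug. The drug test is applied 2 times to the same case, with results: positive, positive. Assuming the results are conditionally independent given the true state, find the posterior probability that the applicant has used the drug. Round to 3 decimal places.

With H the event that the applicant has used the drug, the joint likelihood of the observed sequence is P(data|H) = 0.786·0.786 = 0.61780 and P(data|¬H) = 0.12·0.12 = 0.014400.
Bayes: P(H|data) = 0.243·0.61780 / (0.243·0.61780 + 0.757·0.014400) = 0.15012/0.16103 = 0.9323.

Posterior P(H) ≈ 0.932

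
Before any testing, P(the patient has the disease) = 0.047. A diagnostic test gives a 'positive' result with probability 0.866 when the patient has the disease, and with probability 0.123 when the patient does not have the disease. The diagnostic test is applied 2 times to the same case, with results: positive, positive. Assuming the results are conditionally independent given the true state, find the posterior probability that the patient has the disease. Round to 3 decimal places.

Posterior P(H) ≈ 0.710

With H the event that the patient has the disease, the joint likelihood of the observed sequence is P(data|H) = 0.866·0.866 = 0.74996 and P(data|¬H) = 0.123·0.123 = 0.015129.
Bayes: P(H|data) = 0.047·0.74996 / (0.047·0.74996 + 0.953·0.015129) = 0.035248/0.049666 = 0.7097.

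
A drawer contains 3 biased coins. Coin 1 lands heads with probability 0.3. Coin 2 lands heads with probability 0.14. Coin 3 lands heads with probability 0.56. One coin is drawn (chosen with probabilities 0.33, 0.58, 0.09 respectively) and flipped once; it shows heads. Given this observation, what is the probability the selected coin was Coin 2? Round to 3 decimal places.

Posterior probability ≈ 0.352

Tabulate prior·likelihood by source: [1] prior 0.33, lik 0.3, product 0.09900; [2] prior 0.58, lik 0.14, product 0.08120; [3] prior 0.09, lik 0.56, product 0.05040.
Normalizing constant = 0.23060; the posterior for Coin 2 is its product over the sum, 0.08120/0.23060 = 0.352.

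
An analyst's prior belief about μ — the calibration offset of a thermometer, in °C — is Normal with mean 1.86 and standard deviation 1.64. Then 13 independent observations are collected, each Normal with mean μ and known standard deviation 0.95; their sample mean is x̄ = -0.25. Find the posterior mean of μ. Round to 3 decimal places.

With known σ, the Normal prior is conjugate. Weight on the data is w = (n/σ²)/(n/σ² + 1/τ₀²) = 14.4044/(14.4044+0.371802) = 0.97484.
Posterior mean = w·x̄ + (1−w)·μ₀ = 0.97484·-0.25 + 0.025162·1.86 = -0.197.

Posterior mean ≈ -0.197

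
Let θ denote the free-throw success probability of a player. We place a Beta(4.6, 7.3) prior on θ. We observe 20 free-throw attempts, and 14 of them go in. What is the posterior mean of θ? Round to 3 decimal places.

The binomial likelihood is conjugate to the Beta prior: with 14 successes and 6 failures, the posterior is Beta(4.6+14, 7.3+6) = Beta(18.6, 13.3).
E[θ | data] = 18.6/(18.6+13.3) = 0.583.

Posterior mean ≈ 0.583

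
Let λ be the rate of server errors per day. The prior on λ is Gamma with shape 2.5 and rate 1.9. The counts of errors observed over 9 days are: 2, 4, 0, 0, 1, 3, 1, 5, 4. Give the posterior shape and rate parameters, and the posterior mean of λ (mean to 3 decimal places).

Total count ∑xᵢ = 20 over n = 9 days.
Gamma is conjugate to the Poisson likelihood: posterior is Gamma(shape = 2.5+20 = 22.5, rate = 1.9+9 = 10.9).
E[λ | data] = 22.5/10.9 = 2.064.

Posterior: Gamma(shape=22.5, rate=10.9); mean ≈ 2.064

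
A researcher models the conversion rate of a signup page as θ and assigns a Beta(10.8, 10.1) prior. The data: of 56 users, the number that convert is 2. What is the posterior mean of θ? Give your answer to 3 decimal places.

Posterior mean ≈ 0.166

The binomial likelihood is conjugate to the Beta prior: with 2 successes and 54 failures, the posterior is Beta(10.8+2, 10.1+54) = Beta(12.8, 64.1).
E[θ | data] = 12.8/(12.8+64.1) = 0.166.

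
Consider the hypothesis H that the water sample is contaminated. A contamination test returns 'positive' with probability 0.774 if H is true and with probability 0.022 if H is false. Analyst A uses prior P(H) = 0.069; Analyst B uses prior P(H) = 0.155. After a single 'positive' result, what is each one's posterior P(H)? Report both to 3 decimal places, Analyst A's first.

The likelihood ratio for a 'positive' result is 0.774/0.022 = 35.182.
Analyst A: prior odds 0.069/0.931 = 0.074114; posterior odds 2.6075; posterior probability 0.723.
Analyst B: prior odds 0.155/0.845 = 0.18343; posterior odds 6.4535; posterior probability 0.866.

Analyst A: 0.723; Analyst B: 0.866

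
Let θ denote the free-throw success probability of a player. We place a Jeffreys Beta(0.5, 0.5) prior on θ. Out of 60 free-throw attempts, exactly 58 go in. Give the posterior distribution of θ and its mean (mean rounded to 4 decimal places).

The binomial likelihood is conjugate to the Beta prior: with 58 successes and 2 failures, the posterior is Beta(0.5+58, 0.5+2) = Beta(58.5, 2.5).
Posterior mean = α/(α+β) = 58.5/61 = 0.9590.

Posterior: Beta(58.5, 2.5); mean ≈ 0.9590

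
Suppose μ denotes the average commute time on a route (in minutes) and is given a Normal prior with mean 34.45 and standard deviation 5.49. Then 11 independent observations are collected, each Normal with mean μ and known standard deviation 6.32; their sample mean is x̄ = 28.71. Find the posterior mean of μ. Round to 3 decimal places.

Prior precision 1/τ₀² = 1/5.49² = 0.0331784; data precision n/σ² = 11/6.32² = 0.275397.
Posterior precision = 0.0331784 + 0.275397 = 0.308575.
Posterior mean = (0.0331784·34.45 + 0.275397·28.71) / 0.308575 = 29.327.

Posterior mean ≈ 29.327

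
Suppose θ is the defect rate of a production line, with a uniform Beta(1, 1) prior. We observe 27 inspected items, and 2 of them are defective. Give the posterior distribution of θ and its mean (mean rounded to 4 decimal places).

Posterior: Beta(3, 26); mean ≈ 0.1034

The binomial likelihood is conjugate to the Beta prior: with 2 successes and 25 failures, the posterior is Beta(1+2, 1+25) = Beta(3, 26).
Posterior mean = α/(α+β) = 3/29 = 0.1034.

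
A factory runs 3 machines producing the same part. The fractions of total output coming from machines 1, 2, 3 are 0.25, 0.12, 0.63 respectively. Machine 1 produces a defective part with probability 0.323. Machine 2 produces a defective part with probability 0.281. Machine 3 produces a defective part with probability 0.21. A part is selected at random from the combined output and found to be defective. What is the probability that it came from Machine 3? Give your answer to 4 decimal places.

Posterior probability ≈ 0.5361

Tabulate prior·likelihood by source: [1] prior 0.25, lik 0.323, product 0.08075; [2] prior 0.12, lik 0.281, product 0.03372; [3] prior 0.63, lik 0.21, product 0.1323.
Normalizing constant = 0.24677; the posterior for Machine 3 is its product over the sum, 0.1323/0.24677 = 0.5361.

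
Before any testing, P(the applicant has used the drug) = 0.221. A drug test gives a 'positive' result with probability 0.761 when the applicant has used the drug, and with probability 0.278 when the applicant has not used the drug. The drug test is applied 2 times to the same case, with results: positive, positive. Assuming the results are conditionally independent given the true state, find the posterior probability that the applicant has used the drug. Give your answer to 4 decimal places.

Posterior P(H) ≈ 0.6801

With H the event that the applicant has used the drug, the joint likelihood of the observed sequence is P(data|H) = 0.761·0.761 = 0.57912 and P(data|¬H) = 0.278·0.278 = 0.077284.
Bayes: P(H|data) = 0.221·0.57912 / (0.221·0.57912 + 0.779·0.077284) = 0.12799/0.18819 = 0.6801.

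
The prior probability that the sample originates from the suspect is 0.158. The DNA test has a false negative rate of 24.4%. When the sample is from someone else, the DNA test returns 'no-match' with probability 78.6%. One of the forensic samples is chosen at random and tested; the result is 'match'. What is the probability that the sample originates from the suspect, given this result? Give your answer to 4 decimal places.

P(H | E) ≈ 0.3986

Let H be the event that the sample originates from the suspect. P(H) = 0.158, so P(¬H) = 0.842. With E the 'match' result, P(E|H) = 0.756 and P(E|¬H) = 0.214.
P(E) = 0.756·0.158 + 0.214·0.842 = 0.11945 + 0.18019 = 0.29964.
By Bayes' theorem, P(H|E) = 0.11945 / 0.29964 = 0.3986.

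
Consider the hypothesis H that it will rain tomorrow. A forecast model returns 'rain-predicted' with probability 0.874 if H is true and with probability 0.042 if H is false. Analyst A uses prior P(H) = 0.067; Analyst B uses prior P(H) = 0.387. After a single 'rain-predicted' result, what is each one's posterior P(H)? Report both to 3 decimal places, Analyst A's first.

The likelihood ratio for a 'rain-predicted' result is 0.874/0.042 = 20.810.
Analyst A: prior odds 0.067/0.933 = 0.071811; posterior odds 1.4944; posterior probability 0.599.
Analyst B: prior odds 0.387/0.613 = 0.63132; posterior odds 13.137; posterior probability 0.929.

Analyst A: 0.599; Analyst B: 0.929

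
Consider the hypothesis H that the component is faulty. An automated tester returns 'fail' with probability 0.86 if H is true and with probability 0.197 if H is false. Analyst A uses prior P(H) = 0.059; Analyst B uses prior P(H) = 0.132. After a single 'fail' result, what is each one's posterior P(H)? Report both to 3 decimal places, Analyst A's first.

P('+'|H) = 0.86, P('+'|¬H) = 0.197.
Analyst A: numerator 0.86·0.059 = 0.050740; evidence = 0.050740+0.197·0.941 = 0.23612; posterior = 0.215.
Analyst B: numerator 0.86·0.132 = 0.11352; evidence = 0.11352+0.197·0.868 = 0.28452; posterior = 0.399.

Analyst A: 0.215; Analyst B: 0.399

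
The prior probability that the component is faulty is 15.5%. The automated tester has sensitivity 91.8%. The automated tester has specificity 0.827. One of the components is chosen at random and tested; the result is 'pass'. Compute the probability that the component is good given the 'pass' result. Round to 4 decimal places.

P(¬H | E) ≈ 0.9821

Let H be the event that the component is faulty. P(H) = 0.155, so P(¬H) = 0.845. With E the 'pass' result, P(E|H) = 0.082 and P(E|¬H) = 0.827.
P(E) = 0.082·0.155 + 0.827·0.845 = 0.012710 + 0.69881 = 0.71152.
By Bayes' theorem, P(H|E) = 0.012710 / 0.71152 = 0.0179. Hence P(¬H|E) = 1 − 0.0179 = 0.9821.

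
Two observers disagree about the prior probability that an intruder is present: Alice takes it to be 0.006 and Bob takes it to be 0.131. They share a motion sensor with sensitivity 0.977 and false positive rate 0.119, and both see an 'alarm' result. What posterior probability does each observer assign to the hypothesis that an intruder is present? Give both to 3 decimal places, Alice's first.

Alice: 0.047; Bob: 0.553

P('+'|H) = 0.977, P('+'|¬H) = 0.119.
Alice: numerator 0.977·0.006 = 0.0058620; evidence = 0.0058620+0.119·0.994 = 0.12415; posterior = 0.047.
Bob: numerator 0.977·0.131 = 0.12799; evidence = 0.12799+0.119·0.869 = 0.23140; posterior = 0.553.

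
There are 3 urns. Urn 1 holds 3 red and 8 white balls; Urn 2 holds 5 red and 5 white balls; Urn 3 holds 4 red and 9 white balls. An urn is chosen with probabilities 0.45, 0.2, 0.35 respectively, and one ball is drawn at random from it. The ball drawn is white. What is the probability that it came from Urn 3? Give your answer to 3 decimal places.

Posterior probability ≈ 0.362

Tabulate prior·likelihood by source: [1] prior 0.45, lik 0.7273, product 0.3273; [2] prior 0.2, lik 0.5, product 0.1000; [3] prior 0.35, lik 0.6923, product 0.2423.
Normalizing constant = 0.66958; the posterior for Urn 3 is its product over the sum, 0.2423/0.66958 = 0.362.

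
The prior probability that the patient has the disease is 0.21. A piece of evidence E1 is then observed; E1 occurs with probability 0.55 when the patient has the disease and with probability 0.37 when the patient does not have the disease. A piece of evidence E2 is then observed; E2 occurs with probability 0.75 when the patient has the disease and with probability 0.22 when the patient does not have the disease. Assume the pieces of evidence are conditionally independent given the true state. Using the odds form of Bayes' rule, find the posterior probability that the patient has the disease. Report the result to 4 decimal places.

Prior odds = 0.21/(1−0.21) = 0.26582.
Likelihood ratio for E1 = 0.55/0.37 = 1.4865.
Likelihood ratio for E2 = 0.75/0.22 = 3.4091.
Posterior odds = prior odds × LR₁ × LR₂ = 1.3471.
Posterior probability = odds/(1+odds) = 1.3471/2.3471 = 0.5739.

Posterior probability ≈ 0.5739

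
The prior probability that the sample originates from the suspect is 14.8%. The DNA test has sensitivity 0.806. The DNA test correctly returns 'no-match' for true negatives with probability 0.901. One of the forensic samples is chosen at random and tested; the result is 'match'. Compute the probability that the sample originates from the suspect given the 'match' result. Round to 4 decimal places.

Write H for 'the sample originates from the suspect'. Prior odds H:¬H = 0.148/0.852 = 0.17371. For the 'match' outcome, the likelihood ratio is 0.806/0.099 = 8.1414.
Posterior odds = 0.17371 × 8.1414 = 1.4142, so P(H|E) = 1.4142/(1+1.4142) = 0.5858.

P(H | E) ≈ 0.5858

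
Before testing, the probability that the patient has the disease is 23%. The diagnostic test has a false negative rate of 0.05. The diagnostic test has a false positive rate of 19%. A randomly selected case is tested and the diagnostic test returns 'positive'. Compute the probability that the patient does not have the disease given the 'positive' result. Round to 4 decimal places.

Write H for 'the patient has the disease'. Prior odds H:¬H = 0.23/0.77 = 0.29870. For the 'positive' outcome, the likelihood ratio is 0.95/0.19 = 5.0000.
Posterior odds = 0.29870 × 5.0000 = 1.4935, so P(H|E) = 1.4935/(1+1.4935) = 0.5990. Then P(¬H|E) = 1 − 0.5990 = 0.4010.

P(¬H | E) ≈ 0.4010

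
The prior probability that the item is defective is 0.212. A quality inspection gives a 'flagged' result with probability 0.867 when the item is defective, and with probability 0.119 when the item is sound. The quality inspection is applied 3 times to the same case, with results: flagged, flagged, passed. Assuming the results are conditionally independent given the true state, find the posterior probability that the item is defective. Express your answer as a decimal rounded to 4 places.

Posterior P(H) ≈ 0.6831

With H the event that the item is defective, the joint likelihood of the observed sequence is P(data|H) = 0.867·0.867·0.133 = 0.099975 and P(data|¬H) = 0.119·0.119·0.881 = 0.012476.
Bayes: P(H|data) = 0.212·0.099975 / (0.212·0.099975 + 0.788·0.012476) = 0.021195/0.031026 = 0.6831.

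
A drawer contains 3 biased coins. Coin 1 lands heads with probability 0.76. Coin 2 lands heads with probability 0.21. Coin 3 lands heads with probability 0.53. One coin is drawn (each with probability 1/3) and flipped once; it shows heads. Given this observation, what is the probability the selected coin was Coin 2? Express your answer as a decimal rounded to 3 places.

Tabulate prior·likelihood by source: [1] prior 0.333333, lik 0.76, product 0.2533; [2] prior 0.333333, lik 0.21, product 0.07000; [3] prior 0.333333, lik 0.53, product 0.1767.
Normalizing constant = 0.50000; the posterior for Coin 2 is its product over the sum, 0.07000/0.50000 = 0.140.

Posterior probability ≈ 0.140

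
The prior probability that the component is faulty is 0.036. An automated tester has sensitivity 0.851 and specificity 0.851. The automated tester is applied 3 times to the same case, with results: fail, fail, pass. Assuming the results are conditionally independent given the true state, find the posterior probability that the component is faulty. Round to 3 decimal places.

With H the event that the component is faulty, the joint likelihood of the observed sequence is P(data|H) = 0.851·0.851·0.149 = 0.10791 and P(data|¬H) = 0.149·0.149·0.851 = 0.018893.
Bayes: P(H|data) = 0.036·0.10791 / (0.036·0.10791 + 0.964·0.018893) = 0.0038846/0.022098 = 0.1758.

Posterior P(H) ≈ 0.176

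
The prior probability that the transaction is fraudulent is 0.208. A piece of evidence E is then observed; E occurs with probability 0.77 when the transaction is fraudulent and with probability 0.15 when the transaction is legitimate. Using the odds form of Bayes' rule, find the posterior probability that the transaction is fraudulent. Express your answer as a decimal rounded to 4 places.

Posterior probability ≈ 0.5741

Prior odds = 0.208/(1−0.208) = 0.26263. In log-odds, ln(0.26263) = -1.3370.
Add log likelihood ratio: ln(5.1333) = 1.6358.
Posterior log-odds = 0.29873, so posterior odds = exp(0.29873) = 1.3481. Converting, P(H|E) = 1.3481/2.3481 = 0.5741.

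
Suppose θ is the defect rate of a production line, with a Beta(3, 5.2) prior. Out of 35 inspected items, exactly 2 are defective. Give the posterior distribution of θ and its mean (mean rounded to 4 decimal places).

Observing 2 successes and 33 failures updates Beta(3, 5.2) by adding the success and failure counts to the two shape parameters: α = 3+2 = 5, β = 5.2+33 = 38.2.
E[θ | data] = 5/(5+38.2) = 0.1157.

Posterior: Beta(5, 38.2); mean ≈ 0.1157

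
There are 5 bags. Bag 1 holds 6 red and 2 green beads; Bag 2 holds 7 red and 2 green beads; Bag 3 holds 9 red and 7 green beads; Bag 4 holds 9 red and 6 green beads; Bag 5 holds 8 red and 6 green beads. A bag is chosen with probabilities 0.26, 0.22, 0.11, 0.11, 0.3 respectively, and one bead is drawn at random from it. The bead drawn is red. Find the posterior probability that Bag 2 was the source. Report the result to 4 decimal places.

Tabulate prior·likelihood by source: [1] prior 0.26, lik 0.75, product 0.1950; [2] prior 0.22, lik 0.7778, product 0.1711; [3] prior 0.11, lik 0.5625, product 0.06187; [4] prior 0.11, lik 0.6, product 0.06600; [5] prior 0.3, lik 0.5714, product 0.1714.
Normalizing constant = 0.66541; the posterior for Bag 2 is its product over the sum, 0.1711/0.66541 = 0.2571.

Posterior probability ≈ 0.2571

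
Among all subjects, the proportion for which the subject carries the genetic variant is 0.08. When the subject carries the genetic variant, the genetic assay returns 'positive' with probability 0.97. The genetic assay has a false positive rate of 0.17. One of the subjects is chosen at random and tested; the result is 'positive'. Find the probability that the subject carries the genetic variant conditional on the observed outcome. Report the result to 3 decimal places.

P(H | E) ≈ 0.332

Let H be the event that the subject carries the genetic variant. P(H) = 0.08, so P(¬H) = 0.92. With E the 'positive' result, P(E|H) = 0.97 and P(E|¬H) = 0.17.
P(E) = 0.97·0.08 + 0.17·0.92 = 0.077600 + 0.15640 = 0.23400.
By Bayes' theorem, P(H|E) = 0.077600 / 0.23400 = 0.332.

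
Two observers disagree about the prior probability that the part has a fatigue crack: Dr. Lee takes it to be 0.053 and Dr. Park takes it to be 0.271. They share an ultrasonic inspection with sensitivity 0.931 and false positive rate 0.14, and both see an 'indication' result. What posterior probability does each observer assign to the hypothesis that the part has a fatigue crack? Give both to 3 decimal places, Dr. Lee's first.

The likelihood ratio for an 'indication' result is 0.931/0.14 = 6.6500.
Dr. Lee: prior odds 0.053/0.947 = 0.055966; posterior odds 0.37218; posterior probability 0.271.
Dr. Park: prior odds 0.271/0.729 = 0.37174; posterior odds 2.4721; posterior probability 0.712.

Dr. Lee: 0.271; Dr. Park: 0.712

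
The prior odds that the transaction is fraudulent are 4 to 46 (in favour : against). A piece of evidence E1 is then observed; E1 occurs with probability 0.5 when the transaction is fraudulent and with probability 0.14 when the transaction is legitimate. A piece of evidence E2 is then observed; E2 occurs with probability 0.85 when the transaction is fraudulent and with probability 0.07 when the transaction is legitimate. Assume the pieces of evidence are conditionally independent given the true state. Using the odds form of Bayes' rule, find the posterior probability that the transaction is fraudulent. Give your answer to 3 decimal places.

Posterior probability ≈ 0.790

Prior odds = 4/46 = 0.086957. In log-odds, ln(0.086957) = -2.4423.
Add log likelihood ratios: ln(3.5714) + ln(12.143) = 3.7697.
Posterior log-odds = 1.3274, so posterior odds = exp(1.3274) = 3.7711. Converting, P(H|E) = 3.7711/4.7711 = 0.790.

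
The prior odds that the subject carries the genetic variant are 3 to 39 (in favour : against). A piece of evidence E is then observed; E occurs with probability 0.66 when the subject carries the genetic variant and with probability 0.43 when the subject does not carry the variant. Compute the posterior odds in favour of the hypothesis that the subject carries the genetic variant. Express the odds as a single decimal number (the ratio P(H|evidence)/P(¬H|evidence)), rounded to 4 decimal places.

Posterior odds ≈ 0.1181

Prior odds = 3/39 = 0.076923.
Likelihood ratio for E = 0.66/0.43 = 1.5349.
Posterior odds = prior odds × LR = 0.11807.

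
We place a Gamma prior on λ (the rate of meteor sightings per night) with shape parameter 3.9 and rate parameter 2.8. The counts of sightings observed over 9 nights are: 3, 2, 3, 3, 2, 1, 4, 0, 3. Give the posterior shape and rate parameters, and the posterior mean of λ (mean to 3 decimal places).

Posterior: Gamma(shape=24.9, rate=11.8); mean ≈ 2.110

The Poisson likelihood adds the total count to the shape and the number of exposure periods to the rate. Here ∑xᵢ = 21 and n = 9, so shape 3.9→24.9 and rate 2.8→11.8.
E[λ | data] = 24.9/11.8 = 2.110.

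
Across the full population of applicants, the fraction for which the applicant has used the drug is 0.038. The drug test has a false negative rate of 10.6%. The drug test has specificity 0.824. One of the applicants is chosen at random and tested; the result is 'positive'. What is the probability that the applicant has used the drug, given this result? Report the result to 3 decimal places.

P(H | E) ≈ 0.167

Let H be the event that the applicant has used the drug. P(H) = 0.038, so P(¬H) = 0.962. With E the 'positive' result, P(E|H) = 0.894 and P(E|¬H) = 0.176.
P(E) = 0.894·0.038 + 0.176·0.962 = 0.033972 + 0.16931 = 0.20328.
By Bayes' theorem, P(H|E) = 0.033972 / 0.20328 = 0.167.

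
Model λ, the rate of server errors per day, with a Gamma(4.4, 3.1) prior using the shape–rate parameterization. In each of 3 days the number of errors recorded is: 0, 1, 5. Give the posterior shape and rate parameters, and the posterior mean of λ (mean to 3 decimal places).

Total count ∑xᵢ = 6 over n = 3 days.
Gamma is conjugate to the Poisson likelihood: posterior is Gamma(shape = 4.4+6 = 10.4, rate = 3.1+3 = 6.1).
E[λ | data] = 10.4/6.1 = 1.705.

Posterior: Gamma(shape=10.4, rate=6.1); mean ≈ 1.705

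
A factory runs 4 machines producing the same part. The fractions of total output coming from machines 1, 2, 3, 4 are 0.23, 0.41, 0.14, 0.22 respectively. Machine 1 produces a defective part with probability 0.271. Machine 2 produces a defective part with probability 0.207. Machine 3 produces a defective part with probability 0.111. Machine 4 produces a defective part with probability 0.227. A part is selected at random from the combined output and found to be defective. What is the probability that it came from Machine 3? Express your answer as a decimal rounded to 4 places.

Tabulate prior·likelihood by source: [1] prior 0.23, lik 0.271, product 0.06233; [2] prior 0.41, lik 0.207, product 0.08487; [3] prior 0.14, lik 0.111, product 0.01554; [4] prior 0.22, lik 0.227, product 0.04994.
Normalizing constant = 0.21268; the posterior for Machine 3 is its product over the sum, 0.01554/0.21268 = 0.0731.

Posterior probability ≈ 0.0731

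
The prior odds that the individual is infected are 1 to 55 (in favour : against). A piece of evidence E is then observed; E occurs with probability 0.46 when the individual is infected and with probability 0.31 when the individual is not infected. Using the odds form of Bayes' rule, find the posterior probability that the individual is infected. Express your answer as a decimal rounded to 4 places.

Prior odds = 1/55 = 0.018182.
Likelihood ratio for E = 0.46/0.31 = 1.4839.
Posterior odds = prior odds × LR = 0.026979.
Posterior probability = odds/(1+odds) = 0.026979/1.0270 = 0.0263.

Posterior probability ≈ 0.0263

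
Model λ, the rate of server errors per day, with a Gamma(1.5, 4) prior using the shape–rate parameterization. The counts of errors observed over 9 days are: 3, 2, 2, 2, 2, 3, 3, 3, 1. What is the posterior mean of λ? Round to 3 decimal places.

The Poisson likelihood adds the total count to the shape and the number of exposure periods to the rate. Here ∑xᵢ = 21 and n = 9, so shape 1.5→22.5 and rate 4→13.
Posterior mean = shape/rate = 22.5/13 = 1.731.

Posterior mean ≈ 1.731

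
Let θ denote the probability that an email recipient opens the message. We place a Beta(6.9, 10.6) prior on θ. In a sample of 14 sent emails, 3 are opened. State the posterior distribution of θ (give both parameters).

Observing 3 successes and 11 failures updates Beta(6.9, 10.6) by adding the success and failure counts to the two shape parameters: α = 6.9+3 = 9.9, β = 10.6+11 = 21.6.

Posterior: Beta(9.9, 21.6)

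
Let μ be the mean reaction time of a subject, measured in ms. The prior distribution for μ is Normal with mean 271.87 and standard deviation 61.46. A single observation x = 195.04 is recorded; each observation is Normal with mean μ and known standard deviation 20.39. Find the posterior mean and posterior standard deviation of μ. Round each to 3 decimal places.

Posterior mean ≈ 202.658; posterior SD ≈ 19.353

With known σ, the Normal prior is conjugate. Weight on the data is w = (n/σ²)/(n/σ² + 1/τ₀²) = 0.00240528/(0.00240528+0.00026474) = 0.90085.
Posterior mean = w·x̄ + (1−w)·μ₀ = 0.90085·195.04 + 0.099152·271.87 = 202.658. Posterior variance = 1/(0.00240528+0.00026474) = 374.530, so SD = 19.353.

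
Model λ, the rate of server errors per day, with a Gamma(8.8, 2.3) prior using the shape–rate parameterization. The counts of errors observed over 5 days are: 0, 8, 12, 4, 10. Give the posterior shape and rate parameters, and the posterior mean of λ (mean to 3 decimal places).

Total count ∑xᵢ = 34 over n = 5 days.
Gamma is conjugate to the Poisson likelihood: posterior is Gamma(shape = 8.8+34 = 42.8, rate = 2.3+5 = 7.3).
E[λ | data] = 42.8/7.3 = 5.863.

Posterior: Gamma(shape=42.8, rate=7.3); mean ≈ 5.863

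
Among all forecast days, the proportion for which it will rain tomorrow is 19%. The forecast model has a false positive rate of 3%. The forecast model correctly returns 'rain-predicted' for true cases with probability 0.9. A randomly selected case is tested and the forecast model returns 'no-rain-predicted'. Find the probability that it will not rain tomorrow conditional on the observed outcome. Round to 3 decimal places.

Write H for 'it will rain tomorrow'. Prior odds H:¬H = 0.19/0.81 = 0.23457. For the 'no-rain-predicted' outcome, the likelihood ratio is 0.1/0.97 = 0.10309.
Posterior odds = 0.23457 × 0.10309 = 0.024182, so P(H|E) = 0.024182/(1+0.024182) = 0.024. Then P(¬H|E) = 1 − 0.024 = 0.976.

P(¬H | E) ≈ 0.976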